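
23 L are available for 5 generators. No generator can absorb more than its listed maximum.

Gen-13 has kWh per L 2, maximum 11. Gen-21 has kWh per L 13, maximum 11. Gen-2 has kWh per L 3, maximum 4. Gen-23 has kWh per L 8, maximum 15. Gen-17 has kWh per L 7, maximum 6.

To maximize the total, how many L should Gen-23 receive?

12

Order the generators by kWh per L: Gen-21 13 > Gen-23 8 > Gen-17 7 > Gen-2 3 > Gen-13 2.
Gen-21 takes 11 to reach its cap of 11 ; 12 left.
Gen-23: +12 (room for 15) → 12. Pool exhausted.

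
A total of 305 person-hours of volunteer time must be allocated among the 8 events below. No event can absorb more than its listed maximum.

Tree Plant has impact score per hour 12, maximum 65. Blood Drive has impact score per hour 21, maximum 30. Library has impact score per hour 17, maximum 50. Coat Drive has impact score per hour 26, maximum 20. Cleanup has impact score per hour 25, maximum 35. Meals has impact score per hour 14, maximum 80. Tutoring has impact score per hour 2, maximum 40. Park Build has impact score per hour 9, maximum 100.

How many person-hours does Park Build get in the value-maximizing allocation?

25

Highest impact score per hour first: Coat Drive 26 > Cleanup 25 > Blood Drive 21 > Library 17 > Meals 14 > Tree Plant 12 > Park Build 9 > Tutoring 2.
Coat Drive: +20 to 20 (cap) → 285 left.
Give Cleanup 35 to hit its cap of 35 → 250 left.
Blood Drive takes 30 to reach its cap of 30 → 220 left.
Library takes 50 to reach its cap of 50 → 170 left.
Meals: +80 to 80 (cap) → 90 left.
Tree Plant takes 65 to reach its cap of 65 → 25 left.
Park Build: +25 (room for 100) → 25. Pool exhausted.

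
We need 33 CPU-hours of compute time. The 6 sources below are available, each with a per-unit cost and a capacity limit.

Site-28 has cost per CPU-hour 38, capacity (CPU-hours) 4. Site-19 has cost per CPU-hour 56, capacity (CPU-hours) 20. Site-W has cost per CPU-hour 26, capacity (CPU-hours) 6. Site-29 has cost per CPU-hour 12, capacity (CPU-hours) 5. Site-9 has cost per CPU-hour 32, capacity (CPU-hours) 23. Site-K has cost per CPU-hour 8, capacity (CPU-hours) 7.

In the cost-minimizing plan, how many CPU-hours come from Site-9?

15

Cheapest first:
Site-K (8): use full 7 — 26 CPU-hours to go.
Site-29 (12): use full 5 — 21 CPU-hours to go.
Site-W (26): use full 6 — 15 CPU-hours to go.
Site-9 (32): take the remaining 15 — done.
Site-28, Site-19: unused.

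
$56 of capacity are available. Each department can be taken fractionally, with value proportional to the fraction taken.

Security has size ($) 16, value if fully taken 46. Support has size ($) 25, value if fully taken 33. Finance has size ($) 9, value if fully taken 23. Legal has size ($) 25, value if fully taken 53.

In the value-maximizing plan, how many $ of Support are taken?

6

Best value per unit of size first: Security 46/16≈2.88, Finance 23/9≈2.56, Legal 53/25≈2.12, Support 33/25≈1.32.
Security: take in full, 16 $ for value 46 — 40 left.
Take all of Finance (9 $, value 23) — 31 $ left.
All 25 $ of Legal fit (value 53) — 6 remain.
Fill the last 6 $ with part of Support: 6/25 of it earns 7.92.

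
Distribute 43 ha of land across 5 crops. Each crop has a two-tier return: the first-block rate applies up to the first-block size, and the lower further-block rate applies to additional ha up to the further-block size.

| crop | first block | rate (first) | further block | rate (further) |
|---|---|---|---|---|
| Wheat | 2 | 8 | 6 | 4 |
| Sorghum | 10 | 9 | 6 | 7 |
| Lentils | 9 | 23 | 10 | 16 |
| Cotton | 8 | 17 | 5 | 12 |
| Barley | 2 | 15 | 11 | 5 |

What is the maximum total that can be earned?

674

Order all 10 blocks by rate: Lentils/tier1 23 > Cotton/tier1 17 > Lentils/tier2 16 > Barley/tier1 15 > Cotton/tier2 12 > Sorghum/tier1 9 > Wheat/tier1 8 > Sorghum/tier2 7 > Barley/tier2 5 > Wheat/tier2 4.
Lentils/tier1 (23): +9 → 34 left.
Cotton tier1 at 17: fill all 8 → 26 left.
Lentils/tier2 (16): +10 → 16 left.
Barley/tier1 (15): +2 → 14 left.
Cotton/tier2 (12): +5 → 9 left.
Sorghum/tier1: +9 of 10 at 9; pool empty.
Total = 23×9 + 17×8 + 16×10 + 15×2 + 12×5 + 9×9 = 674.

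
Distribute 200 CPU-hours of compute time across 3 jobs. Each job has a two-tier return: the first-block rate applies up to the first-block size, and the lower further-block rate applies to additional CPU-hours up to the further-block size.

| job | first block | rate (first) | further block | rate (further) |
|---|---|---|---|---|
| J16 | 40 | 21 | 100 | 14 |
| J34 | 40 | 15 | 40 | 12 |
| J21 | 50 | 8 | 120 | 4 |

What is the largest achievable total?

Rank every tier by rate: J16/first 21 > J34/first 15 > J16/second 14 > J34/second 12 > J21/first 8 > J21/second 4.
Fill J16 first block (40 at 21) → 160 left.
J34/first (15): +40 → 120 left.
Fill J16 second block (100 at 14) → 20 left.
J34/second: +20 of 40 at 12; pool empty.
Total = 21×40 + 15×40 + 14×100 + 12×20 = 3080.

3080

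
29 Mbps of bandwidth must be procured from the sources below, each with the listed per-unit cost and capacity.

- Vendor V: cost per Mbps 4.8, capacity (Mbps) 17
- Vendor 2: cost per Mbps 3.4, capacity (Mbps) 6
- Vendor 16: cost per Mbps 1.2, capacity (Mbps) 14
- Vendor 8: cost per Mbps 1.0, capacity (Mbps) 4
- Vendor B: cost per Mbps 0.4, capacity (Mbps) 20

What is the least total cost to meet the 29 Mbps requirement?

18

Use sources in increasing cost order.
Take 20 from Vendor B at 0.4 — need 9 more.
Vendor 8 (1.0): use full 4 — 5 Mbps to go.
Take 5 from Vendor 16 at 1.2 to finish.
Vendor 2, Vendor V: unused.
Cost = 20×0.4 + 4×1.0 + 5×1.2 = 18.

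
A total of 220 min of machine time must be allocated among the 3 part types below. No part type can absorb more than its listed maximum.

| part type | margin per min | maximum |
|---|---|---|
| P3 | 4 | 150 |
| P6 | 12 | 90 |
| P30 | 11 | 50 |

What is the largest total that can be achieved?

1950

Highest margin per min first: P6 12 > P30 11 > P3 4.
P6 takes 90 to reach its cap of 90 → 130 left.
Give P30 50 to hit its cap of 50 → 80 left.
P3: +80 (room for 150) → 80. Pool exhausted.
Total = 4×80 + 12×90 + 11×50 = 1950.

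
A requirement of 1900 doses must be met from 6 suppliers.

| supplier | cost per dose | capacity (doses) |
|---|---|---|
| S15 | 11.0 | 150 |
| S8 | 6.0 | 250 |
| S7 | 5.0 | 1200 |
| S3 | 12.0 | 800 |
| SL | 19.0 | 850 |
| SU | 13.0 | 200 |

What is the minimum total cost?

Use suppliers in increasing cost order.
Take 1200 from S7 at 5.0 — need 700 more.
Take 250 from S8 at 6.0 — need 450 more.
S15 at 11.0: take all 150 doses — 300 still needed.
Take 300 from S3 at 12.0 to finish.
SU, SL: unused.
Cost = 1200×5.0 + 250×6.0 + 150×11.0 + 300×12.0 = 12750.

12750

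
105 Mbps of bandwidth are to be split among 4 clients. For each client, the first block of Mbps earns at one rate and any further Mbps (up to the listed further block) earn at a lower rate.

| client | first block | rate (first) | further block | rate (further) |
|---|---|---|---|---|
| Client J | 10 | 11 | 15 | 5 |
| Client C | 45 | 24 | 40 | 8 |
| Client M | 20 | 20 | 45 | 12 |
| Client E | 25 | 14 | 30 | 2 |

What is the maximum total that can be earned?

Order all 8 blocks by rate: Client C/T1 24 > Client M/T1 20 > Client E/T1 14 > Client M/T2 12 > Client J/T1 11 > Client C/T2 8 > Client J/T2 5 > Client E/T2 2.
Client C T1 at 24: fill all 45 — 60 left.
Client M/T1 (20): +20 — 40 left.
Fill Client E T1 block (25 at 14) — 15 left.
15 remain; put them into Client M T2 at 12.
Total = 24×45 + 20×20 + 14×25 + 12×15 = 2010.

2010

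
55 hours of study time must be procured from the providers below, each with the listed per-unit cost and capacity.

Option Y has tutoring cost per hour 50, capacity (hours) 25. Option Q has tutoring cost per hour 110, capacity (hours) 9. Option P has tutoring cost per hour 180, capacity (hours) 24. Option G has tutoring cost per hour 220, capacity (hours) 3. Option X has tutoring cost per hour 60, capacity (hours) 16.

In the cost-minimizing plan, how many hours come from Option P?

Use providers in increasing cost order.
Option Y at 50: take all 25 hours — 30 still needed.
Take 16 from Option X at 60 — need 14 more.
Option Q at 110: take all 9 hours — 5 still needed.
Take 5 from Option P at 180 to finish.
Option G: unused.

5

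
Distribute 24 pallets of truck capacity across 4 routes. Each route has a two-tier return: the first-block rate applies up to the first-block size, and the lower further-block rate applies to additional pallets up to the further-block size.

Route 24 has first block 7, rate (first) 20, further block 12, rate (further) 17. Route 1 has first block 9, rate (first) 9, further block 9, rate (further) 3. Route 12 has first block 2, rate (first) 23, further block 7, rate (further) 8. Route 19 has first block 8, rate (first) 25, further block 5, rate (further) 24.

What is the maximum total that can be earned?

Order all 8 blocks by rate: Route 19/first 25 > Route 19/second 24 > Route 12/first 23 > Route 24/first 20 > Route 24/second 17 > Route 1/first 9 > Route 12/second 8 > Route 1/second 3.
Route 19 first at 25: fill all 8 ; 16 left.
Fill Route 19 second block (5 at 24) ; 11 left.
Route 12 first at 23: fill all 2 ; 9 left.
Fill Route 24 first block (7 at 20) ; 2 left.
Route 24 second at 17: only 2 left, fill 2.
Total = 25×8 + 24×5 + 23×2 + 20×7 + 17×2 = 540.

540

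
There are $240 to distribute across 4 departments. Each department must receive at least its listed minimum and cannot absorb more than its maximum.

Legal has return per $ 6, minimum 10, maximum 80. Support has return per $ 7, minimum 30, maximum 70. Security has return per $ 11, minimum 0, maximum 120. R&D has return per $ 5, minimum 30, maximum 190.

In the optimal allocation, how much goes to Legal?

Meeting every minimum uses 10+30+0+30 = 70 $, leaving 170.
Highest return per $ first: Security 11 > Support 7 > Legal 6 > R&D 5.
Security: +120 to 120 (cap) — 50 left.
Give Support 40 more to hit its cap of 70 — 10 left.
Legal: +10 (room for 70) → 20. Pool exhausted.

20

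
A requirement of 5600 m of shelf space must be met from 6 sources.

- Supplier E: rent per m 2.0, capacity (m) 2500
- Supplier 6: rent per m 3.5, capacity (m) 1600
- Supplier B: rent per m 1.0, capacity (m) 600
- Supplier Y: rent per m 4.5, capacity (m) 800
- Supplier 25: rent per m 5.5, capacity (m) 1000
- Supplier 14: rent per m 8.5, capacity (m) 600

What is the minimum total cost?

Fill from the cheapest source first.
Supplier B at 1.0: take all 600 m — 5000 still needed.
Supplier E at 2.0: take all 2500 m — 2500 still needed.
Take 1600 from Supplier 6 at 3.5 — need 900 more.
Take 800 from Supplier Y at 4.5 — need 100 more.
Supplier 25 (5.5): take the remaining 100 — done.
Supplier 14: unused.
Cost = 600×1.0 + 2500×2.0 + 1600×3.5 + 800×4.5 + 100×5.5 = 15350.

15350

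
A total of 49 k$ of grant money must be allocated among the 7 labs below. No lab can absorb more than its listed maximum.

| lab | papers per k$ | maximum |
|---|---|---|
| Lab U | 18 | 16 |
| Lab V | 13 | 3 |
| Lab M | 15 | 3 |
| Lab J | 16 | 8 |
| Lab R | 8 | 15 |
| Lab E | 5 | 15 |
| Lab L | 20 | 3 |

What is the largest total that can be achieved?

Rank by papers per k$: Lab L 20 > Lab U 18 > Lab J 16 > Lab M 15 > Lab V 13 > Lab R 8 > Lab E 5.
Give Lab L 3 to hit its cap of 3 ; 46 left.
Give Lab U 16 to hit its cap of 16 ; 30 left.
Lab J: +8 to 8 (cap) ; 22 left.
Lab M takes 3 to reach its cap of 3 ; 19 left.
Lab V takes 3 to reach its cap of 3 ; 16 left.
Lab R: +15 to 15 (cap) ; 1 left.
Lab E has room for 15 but only 1 remain, so it gets 1.
Total = 18×16 + 13×3 + 15×3 + 16×8 + 8×15 + 5×1 + 20×3 = 685.

685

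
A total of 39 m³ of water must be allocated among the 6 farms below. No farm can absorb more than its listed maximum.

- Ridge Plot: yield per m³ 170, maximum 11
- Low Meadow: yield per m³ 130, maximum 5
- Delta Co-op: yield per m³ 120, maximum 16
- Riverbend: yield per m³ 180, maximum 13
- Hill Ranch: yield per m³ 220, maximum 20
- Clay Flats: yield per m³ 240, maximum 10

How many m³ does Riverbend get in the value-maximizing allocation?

Rank by yield per m³: Clay Flats 240 > Hill Ranch 220 > Riverbend 180 > Ridge Plot 170 > Low Meadow 130 > Delta Co-op 120.
Clay Flats: +10 to 10 (cap) — 29 left.
Give Hill Ranch 20 to hit its cap of 20 — 9 left.
Riverbend has room for 13 but only 9 remain, so it gets 9.

9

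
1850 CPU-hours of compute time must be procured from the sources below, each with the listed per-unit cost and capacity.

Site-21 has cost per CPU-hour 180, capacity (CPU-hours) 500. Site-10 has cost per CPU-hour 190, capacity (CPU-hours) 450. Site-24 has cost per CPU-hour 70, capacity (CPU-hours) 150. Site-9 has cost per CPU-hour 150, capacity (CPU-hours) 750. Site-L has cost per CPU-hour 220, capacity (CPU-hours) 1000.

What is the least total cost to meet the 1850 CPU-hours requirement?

Cheapest first:
Take 150 from Site-24 at 70 — need 1700 more.
Site-9 (150): use full 750 — 950 CPU-hours to go.
Site-21 at 180: take all 500 CPU-hours — 450 still needed.
Take 450 from Site-10 at 190 — need 0 more.
Site-L: unused.
Cost = 150×70 + 750×150 + 500×180 + 450×190 = 298500.

298500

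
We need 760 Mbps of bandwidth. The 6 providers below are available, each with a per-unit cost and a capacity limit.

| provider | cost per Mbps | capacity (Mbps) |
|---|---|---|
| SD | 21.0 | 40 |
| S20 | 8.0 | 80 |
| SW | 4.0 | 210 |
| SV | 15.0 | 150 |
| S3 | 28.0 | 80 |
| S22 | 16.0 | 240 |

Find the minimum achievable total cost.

9530

Use providers in increasing cost order.
SW (4.0): use full 210 → 550 Mbps to go.
Take 80 from S20 at 8.0 → need 470 more.
SV (15.0): use full 150 → 320 Mbps to go.
S22 at 16.0: take all 240 Mbps → 80 still needed.
SD (21.0): use full 40 → 40 Mbps to go.
Take 40 from S3 at 28.0 to finish.
Cost = 210×4.0 + 80×8.0 + 150×15.0 + 240×16.0 + 40×21.0 + 40×28.0 = 9530.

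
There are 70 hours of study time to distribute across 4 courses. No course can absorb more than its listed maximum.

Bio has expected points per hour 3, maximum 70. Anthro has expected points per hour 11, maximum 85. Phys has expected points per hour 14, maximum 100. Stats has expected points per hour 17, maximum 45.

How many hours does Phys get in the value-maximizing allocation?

25

Rank by expected points per hour: Stats 17 > Phys 14 > Anthro 11 > Bio 3.
Stats takes 45 to reach its cap of 45 → 25 left.
Phys: +25 (room for 100) → 25. Pool exhausted.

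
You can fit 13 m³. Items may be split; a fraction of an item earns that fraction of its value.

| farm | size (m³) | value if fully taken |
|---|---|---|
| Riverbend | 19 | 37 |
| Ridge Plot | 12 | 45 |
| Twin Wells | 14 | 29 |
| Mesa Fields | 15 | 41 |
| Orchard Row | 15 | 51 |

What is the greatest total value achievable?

Rank by value-to-size ratio: Ridge Plot 45/12≈3.75, Orchard Row 51/15≈3.4, Mesa Fields 41/15≈2.73, Twin Wells 29/14≈2.07, Riverbend 37/19≈1.95.
All 12 m³ of Ridge Plot fit (value 45) — 1 remain.
Fill the last 1 m³ with part of Orchard Row: 1/15 of it earns 3.4.
Total value = 48.4.

48.4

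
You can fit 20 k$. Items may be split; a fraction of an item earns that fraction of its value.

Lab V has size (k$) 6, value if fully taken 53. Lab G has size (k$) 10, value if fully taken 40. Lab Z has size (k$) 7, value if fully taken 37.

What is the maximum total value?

118

Rank by value-to-size ratio: Lab V 53/6≈8.83, Lab Z 37/7≈5.29, Lab G 40/10≈4.
Take all of Lab V (6 k$, value 53) ; 14 k$ left.
Lab Z: take in full, 7 k$ for value 37 ; 7 left.
Fill the last 7 k$ with part of Lab G: 7/10 of it earns 28.
Total value = 118.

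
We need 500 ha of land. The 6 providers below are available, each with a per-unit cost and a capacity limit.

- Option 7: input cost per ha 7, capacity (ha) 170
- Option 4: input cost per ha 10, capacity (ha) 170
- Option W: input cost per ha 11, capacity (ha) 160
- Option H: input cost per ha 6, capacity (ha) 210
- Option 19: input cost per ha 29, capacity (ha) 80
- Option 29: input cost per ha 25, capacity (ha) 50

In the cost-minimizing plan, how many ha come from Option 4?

120

Fill from the cheapest provider first.
Option H (6): use full 210 — 290 ha to go.
Take 170 from Option 7 at 7 — need 120 more.
Option 4 (10): take the remaining 120 — done.
Option W, Option 29, Option 19: unused.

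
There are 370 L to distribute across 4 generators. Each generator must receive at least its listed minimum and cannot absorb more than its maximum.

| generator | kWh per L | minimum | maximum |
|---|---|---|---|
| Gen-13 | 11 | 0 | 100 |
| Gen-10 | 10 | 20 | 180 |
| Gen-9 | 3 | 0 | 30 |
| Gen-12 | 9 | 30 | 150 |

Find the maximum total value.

Meeting every minimum uses 0+20+0+30 = 50 L, leaving 320.
Highest kWh per L first: Gen-13 11 > Gen-10 10 > Gen-12 9 > Gen-9 3.
Gen-13: +100 to 100 (cap) — 220 left.
Gen-10: +160 to 180 (cap) — 60 left.
Gen-12 has room for 120 more but only 60 remain, so it gets 90.
Total = 11×100 + 10×180 + 9×90 = 3710.

3710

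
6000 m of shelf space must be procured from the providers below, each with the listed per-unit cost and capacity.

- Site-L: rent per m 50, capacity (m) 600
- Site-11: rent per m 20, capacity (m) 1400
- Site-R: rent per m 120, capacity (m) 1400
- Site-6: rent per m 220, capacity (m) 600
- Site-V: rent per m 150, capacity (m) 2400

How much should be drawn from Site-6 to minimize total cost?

Use providers in increasing cost order.
Site-11 (20): use full 1400 — 4600 m to go.
Site-L at 50: take all 600 m — 4000 still needed.
Take 1400 from Site-R at 120 — need 2600 more.
Take 2400 from Site-V at 150 — need 200 more.
Site-6 at 220: take 200 of its 600 — requirement met.

200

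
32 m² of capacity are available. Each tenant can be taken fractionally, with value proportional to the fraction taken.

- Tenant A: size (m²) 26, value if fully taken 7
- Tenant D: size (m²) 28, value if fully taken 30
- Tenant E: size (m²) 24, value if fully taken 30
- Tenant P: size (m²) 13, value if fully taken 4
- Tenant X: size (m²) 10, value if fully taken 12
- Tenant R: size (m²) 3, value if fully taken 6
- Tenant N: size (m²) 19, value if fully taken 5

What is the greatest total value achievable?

42

Best value per unit of size first: Tenant R 6/3≈2, Tenant E 30/24≈1.25, Tenant X 12/10≈1.2, Tenant D 30/28≈1.07, Tenant P 4/13≈0.308, Tenant A 7/26≈0.269, Tenant N 5/19≈0.263.
All 3 m² of Tenant R fit (value 6) ; 29 remain.
Tenant E: take in full, 24 m² for value 30 ; 5 left.
Fill the last 5 m² with part of Tenant X: 5/10 of it earns 6.
Total value = 42.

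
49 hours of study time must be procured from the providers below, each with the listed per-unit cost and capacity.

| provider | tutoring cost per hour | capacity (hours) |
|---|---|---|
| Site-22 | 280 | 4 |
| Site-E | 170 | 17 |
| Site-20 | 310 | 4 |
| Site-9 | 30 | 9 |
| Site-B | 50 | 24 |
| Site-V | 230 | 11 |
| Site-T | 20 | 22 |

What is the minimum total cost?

Fill from the cheapest provider first.
Take 22 from Site-T at 20 → need 27 more.
Site-9 (30): use full 9 → 18 hours to go.
Take 18 from Site-B at 50 to finish.
Site-E, Site-V, Site-22, Site-20: unused.
Cost = 22×20 + 9×30 + 18×50 = 1610.

1610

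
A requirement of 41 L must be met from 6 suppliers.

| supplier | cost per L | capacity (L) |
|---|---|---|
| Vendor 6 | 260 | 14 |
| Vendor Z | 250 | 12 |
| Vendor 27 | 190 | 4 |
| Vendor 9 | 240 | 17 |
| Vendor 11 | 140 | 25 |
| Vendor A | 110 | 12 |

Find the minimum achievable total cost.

5580

Use suppliers in increasing cost order.
Vendor A (110): use full 12 → 29 L to go.
Take 25 from Vendor 11 at 140 → need 4 more.
Vendor 27 at 190: take all 4 L → 0 still needed.
Vendor 9, Vendor Z, Vendor 6: unused.
Cost = 12×110 + 25×140 + 4×190 = 5580.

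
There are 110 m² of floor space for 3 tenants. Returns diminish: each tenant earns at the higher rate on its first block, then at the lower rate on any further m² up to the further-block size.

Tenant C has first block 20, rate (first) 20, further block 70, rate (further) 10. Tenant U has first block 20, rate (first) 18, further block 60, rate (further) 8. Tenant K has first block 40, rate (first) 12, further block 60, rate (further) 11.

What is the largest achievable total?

1570

Order all 6 blocks by rate: Tenant C/T1 20 > Tenant U/T1 18 > Tenant K/T1 12 > Tenant K/T2 11 > Tenant C/T2 10 > Tenant U/T2 8.
Tenant C/T1 (20): +20 ; 90 left.
Fill Tenant U T1 block (20 at 18) ; 70 left.
Fill Tenant K T1 block (40 at 12) ; 30 left.
Tenant K T2 at 11: only 30 left, fill 30.
Total = 20×20 + 18×20 + 12×40 + 11×30 = 1570.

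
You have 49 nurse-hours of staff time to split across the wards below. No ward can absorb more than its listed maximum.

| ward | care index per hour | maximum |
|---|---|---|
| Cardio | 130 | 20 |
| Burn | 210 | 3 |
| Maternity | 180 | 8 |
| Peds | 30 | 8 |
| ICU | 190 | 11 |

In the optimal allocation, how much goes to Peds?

7

Highest care index per hour first: Burn 210 > ICU 190 > Maternity 180 > Cardio 130 > Peds 30.
Burn takes 3 to reach its cap of 3 ; 46 left.
ICU takes 11 to reach its cap of 11 ; 35 left.
Maternity takes 8 to reach its cap of 8 ; 27 left.
Give Cardio 20 to hit its cap of 20 ; 7 left.
Peds: +7 (room for 8) → 7. Pool exhausted.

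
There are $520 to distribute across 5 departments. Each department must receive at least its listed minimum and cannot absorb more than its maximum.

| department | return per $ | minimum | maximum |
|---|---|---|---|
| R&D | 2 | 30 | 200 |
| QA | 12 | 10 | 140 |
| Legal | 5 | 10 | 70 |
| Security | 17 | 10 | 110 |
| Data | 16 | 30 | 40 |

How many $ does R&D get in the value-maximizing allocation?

Meeting every minimum uses 30+10+10+10+30 = 90 $, leaving 430.
Order the departments by return per $: Security 17 > Data 16 > QA 12 > Legal 5 > R&D 2.
Give Security 100 more to hit its cap of 110 ; 330 left.
Give Data 10 more to hit its cap of 40 ; 320 left.
Give QA 130 more to hit its cap of 140 ; 190 left.
Legal: +60 to 70 (cap) ; 130 left.
Only 130 left; R&D takes them to reach 160.

160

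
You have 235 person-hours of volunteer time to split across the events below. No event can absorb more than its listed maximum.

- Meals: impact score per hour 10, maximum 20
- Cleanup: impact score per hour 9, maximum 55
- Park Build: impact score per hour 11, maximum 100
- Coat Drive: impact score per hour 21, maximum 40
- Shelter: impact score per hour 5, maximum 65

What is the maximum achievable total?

2735

Highest impact score per hour first: Coat Drive 21 > Park Build 11 > Meals 10 > Cleanup 9 > Shelter 5.
Coat Drive: +40 to 40 (cap) ; 195 left.
Park Build takes 100 to reach its cap of 100 ; 95 left.
Meals takes 20 to reach its cap of 20 ; 75 left.
Cleanup takes 55 to reach its cap of 55 ; 20 left.
Shelter: +20 (room for 65) → 20. Pool exhausted.
Total = 10×20 + 9×55 + 11×100 + 21×40 + 5×20 = 2735.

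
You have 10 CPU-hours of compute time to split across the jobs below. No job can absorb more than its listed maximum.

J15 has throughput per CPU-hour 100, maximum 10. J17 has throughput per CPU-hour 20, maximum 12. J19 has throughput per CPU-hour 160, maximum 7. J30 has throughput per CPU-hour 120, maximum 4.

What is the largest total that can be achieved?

1480

Order the jobs by throughput per CPU-hour: J19 160 > J30 120 > J15 100 > J17 20.
Give J19 7 to hit its cap of 7 — 3 left.
J30 has room for 4 but only 3 remain, so it gets 3.
Total = 160×7 + 120×3 = 1480.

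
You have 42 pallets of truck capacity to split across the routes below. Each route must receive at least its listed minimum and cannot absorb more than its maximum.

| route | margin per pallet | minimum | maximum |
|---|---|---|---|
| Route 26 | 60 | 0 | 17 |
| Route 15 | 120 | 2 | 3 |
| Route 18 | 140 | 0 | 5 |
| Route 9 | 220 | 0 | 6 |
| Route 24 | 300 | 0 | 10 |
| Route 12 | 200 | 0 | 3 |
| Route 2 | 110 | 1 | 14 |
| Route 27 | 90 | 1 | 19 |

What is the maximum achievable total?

Meeting every minimum uses 0+2+0+0+0+0+1+1 = 4 pallets, leaving 38.
Rank by margin per pallet: Route 24 300 > Route 9 220 > Route 12 200 > Route 18 140 > Route 15 120 > Route 2 110 > Route 27 90 > Route 26 60.
Route 24 takes 10 more to reach its cap of 10 → 28 left.
Route 9: +6 to 6 (cap) → 22 left.
Give Route 12 3 more to hit its cap of 3 → 19 left.
Give Route 18 5 more to hit its cap of 5 → 14 left.
Route 15 takes 1 more to reach its cap of 3 → 13 left.
Route 2 takes 13 more to reach its cap of 14 → 0 left.
Total = 120×3 + 140×5 + 220×6 + 300×10 + 200×3 + 110×14 + 90×1 = 7610.

7610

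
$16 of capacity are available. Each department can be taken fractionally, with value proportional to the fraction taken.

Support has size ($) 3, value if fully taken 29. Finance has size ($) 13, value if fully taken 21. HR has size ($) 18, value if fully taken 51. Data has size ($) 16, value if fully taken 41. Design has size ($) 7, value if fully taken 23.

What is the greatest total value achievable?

Sort by value density: Support 29/3≈9.67, Design 23/7≈3.29, HR 51/18≈2.83, Data 41/16≈2.56, Finance 21/13≈1.62.
Support: take in full, 3 $ for value 29 → 13 left.
Design: take in full, 7 $ for value 23 → 6 left.
Fill the last 6 $ with part of HR: 6/18 of it earns 17.
Total value = 69.

69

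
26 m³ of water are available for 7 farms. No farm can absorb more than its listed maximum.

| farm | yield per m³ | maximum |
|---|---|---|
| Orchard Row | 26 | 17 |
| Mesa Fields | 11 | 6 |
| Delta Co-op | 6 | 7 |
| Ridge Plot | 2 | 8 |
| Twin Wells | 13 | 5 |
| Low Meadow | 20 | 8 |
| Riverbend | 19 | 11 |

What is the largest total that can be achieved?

Highest yield per m³ first: Orchard Row 26 > Low Meadow 20 > Riverbend 19 > Twin Wells 13 > Mesa Fields 11 > Delta Co-op 6 > Ridge Plot 2.
Give Orchard Row 17 to hit its cap of 17 → 9 left.
Give Low Meadow 8 to hit its cap of 8 → 1 left.
Only 1 left; Riverbend takes them to reach 1.
Total = 26×17 + 20×8 + 19×1 = 621.

621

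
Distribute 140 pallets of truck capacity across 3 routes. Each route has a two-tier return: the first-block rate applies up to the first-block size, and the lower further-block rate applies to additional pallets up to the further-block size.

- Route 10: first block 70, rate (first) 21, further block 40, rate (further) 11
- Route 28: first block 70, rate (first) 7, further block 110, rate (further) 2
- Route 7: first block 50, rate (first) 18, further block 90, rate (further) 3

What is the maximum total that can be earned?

2590

Rank every tier by rate: Route 10/first 21 > Route 7/first 18 > Route 10/second 11 > Route 28/first 7 > Route 7/second 3 > Route 28/second 2.
Route 10/first (21): +70 — 70 left.
Route 7 first at 18: fill all 50 — 20 left.
Route 10/second: +20 of 40 at 11; pool empty.
Total = 21×70 + 18×50 + 11×20 = 2590.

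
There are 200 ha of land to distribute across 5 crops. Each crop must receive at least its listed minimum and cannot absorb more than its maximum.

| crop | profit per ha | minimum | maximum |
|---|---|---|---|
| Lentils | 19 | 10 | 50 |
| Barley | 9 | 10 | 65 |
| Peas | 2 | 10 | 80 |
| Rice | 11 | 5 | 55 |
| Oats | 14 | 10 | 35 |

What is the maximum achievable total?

Meeting every minimum uses 10+10+10+5+10 = 45 ha, leaving 155.
Order the crops by profit per ha: Lentils 19 > Oats 14 > Rice 11 > Barley 9 > Peas 2.
Lentils takes 40 more to reach its cap of 50 ; 115 left.
Oats takes 25 more to reach its cap of 35 ; 90 left.
Rice takes 50 more to reach its cap of 55 ; 40 left.
Barley has room for 55 more but only 40 remain, so it gets 50.
Total = 19×50 + 9×50 + 2×10 + 11×55 + 14×35 = 2515.

2515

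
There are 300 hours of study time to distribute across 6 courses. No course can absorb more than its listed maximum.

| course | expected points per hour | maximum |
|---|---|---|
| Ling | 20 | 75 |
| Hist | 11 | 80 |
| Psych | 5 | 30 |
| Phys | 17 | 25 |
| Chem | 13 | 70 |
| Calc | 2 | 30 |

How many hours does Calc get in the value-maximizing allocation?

Order the courses by expected points per hour: Ling 20 > Phys 17 > Chem 13 > Hist 11 > Psych 5 > Calc 2.
Ling: +75 to 75 (cap) ; 225 left.
Phys takes 25 to reach its cap of 25 ; 200 left.
Chem: +70 to 70 (cap) ; 130 left.
Hist: +80 to 80 (cap) ; 50 left.
Psych: +30 to 30 (cap) ; 20 left.
Only 20 left; Calc takes them to reach 20.

20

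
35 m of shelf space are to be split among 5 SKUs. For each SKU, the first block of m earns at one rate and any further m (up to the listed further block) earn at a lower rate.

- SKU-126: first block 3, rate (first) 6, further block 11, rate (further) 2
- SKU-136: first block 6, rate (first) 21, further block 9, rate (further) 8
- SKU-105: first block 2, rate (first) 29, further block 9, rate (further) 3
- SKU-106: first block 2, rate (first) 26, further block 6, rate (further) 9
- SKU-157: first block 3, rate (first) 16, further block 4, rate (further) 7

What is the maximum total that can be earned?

456

Treat each block as its own option and order by rate: SKU-105/first 29 > SKU-106/first 26 > SKU-136/first 21 > SKU-157/first 16 > SKU-106/second 9 > SKU-136/second 8 > SKU-157/second 7 > SKU-126/first 6 > SKU-105/second 3 > SKU-126/second 2.
Fill SKU-105 first block (2 at 29) — 33 left.
SKU-106/first (26): +2 — 31 left.
Fill SKU-136 first block (6 at 21) — 25 left.
SKU-157/first (16): +3 — 22 left.
SKU-106/second (9): +6 — 16 left.
SKU-136 second at 8: fill all 9 — 7 left.
Fill SKU-157 second block (4 at 7) — 3 left.
SKU-126 first at 6: fill all 3 — 0 left.
Total = 29×2 + 26×2 + 21×6 + 16×3 + 9×6 + 8×9 + 7×4 + 6×3 = 456.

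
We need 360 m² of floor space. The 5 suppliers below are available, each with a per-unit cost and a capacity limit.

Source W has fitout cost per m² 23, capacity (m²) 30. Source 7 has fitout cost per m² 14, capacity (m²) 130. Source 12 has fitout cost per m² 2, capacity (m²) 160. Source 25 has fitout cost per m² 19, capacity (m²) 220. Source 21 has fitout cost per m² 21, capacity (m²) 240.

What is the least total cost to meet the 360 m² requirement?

Fill from the cheapest supplier first.
Source 12 (2): use full 160 — 200 m² to go.
Source 7 (14): use full 130 — 70 m² to go.
Source 25 (19): take the remaining 70 — done.
Source 21, Source W: unused.
Cost = 160×2 + 130×14 + 70×19 = 3470.

3470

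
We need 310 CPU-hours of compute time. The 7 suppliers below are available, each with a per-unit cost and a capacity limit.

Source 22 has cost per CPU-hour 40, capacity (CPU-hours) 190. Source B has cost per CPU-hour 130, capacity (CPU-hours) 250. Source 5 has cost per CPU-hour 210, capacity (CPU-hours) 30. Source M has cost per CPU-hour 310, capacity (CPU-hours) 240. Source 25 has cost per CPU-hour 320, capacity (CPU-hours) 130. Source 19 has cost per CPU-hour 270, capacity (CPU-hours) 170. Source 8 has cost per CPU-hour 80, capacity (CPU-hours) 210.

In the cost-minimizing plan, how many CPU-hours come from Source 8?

Cheapest first:
Source 22 (40): use full 190 ; 120 CPU-hours to go.
Take 120 from Source 8 at 80 to finish.
Source B, Source 5, Source 19, Source M, Source 25: unused.

120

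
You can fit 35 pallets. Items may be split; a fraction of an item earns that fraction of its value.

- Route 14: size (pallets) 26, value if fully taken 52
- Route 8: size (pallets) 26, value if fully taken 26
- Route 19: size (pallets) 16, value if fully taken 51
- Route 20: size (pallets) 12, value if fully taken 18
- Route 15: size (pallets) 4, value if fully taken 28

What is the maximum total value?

109

Rank by value-to-size ratio: Route 15 28/4≈7, Route 19 51/16≈3.19, Route 14 52/26≈2, Route 20 18/12≈1.5, Route 8 26/26≈1.
Take all of Route 15 (4 pallets, value 28) — 31 pallets left.
All 16 pallets of Route 19 fit (value 51) — 15 remain.
Fill the last 15 pallets with part of Route 14: 15/26 of it earns 30.
Total value = 109.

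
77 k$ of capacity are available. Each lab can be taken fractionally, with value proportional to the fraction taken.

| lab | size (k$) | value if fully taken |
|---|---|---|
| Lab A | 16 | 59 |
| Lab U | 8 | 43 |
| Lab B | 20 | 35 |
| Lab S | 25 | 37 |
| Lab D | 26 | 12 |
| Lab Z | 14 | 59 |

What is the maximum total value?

Best value per unit of size first: Lab U 43/8≈5.38, Lab Z 59/14≈4.21, Lab A 59/16≈3.69, Lab B 35/20≈1.75, Lab S 37/25≈1.48, Lab D 12/26≈0.462.
Take all of Lab U (8 k$, value 43) → 69 k$ left.
Take all of Lab Z (14 k$, value 59) → 55 k$ left.
Lab A: take in full, 16 k$ for value 59 → 39 left.
Take all of Lab B (20 k$, value 35) → 19 k$ left.
Fill the last 19 k$ with part of Lab S: 19/25 of it earns 28.12.
Total value = 224.12.

224.12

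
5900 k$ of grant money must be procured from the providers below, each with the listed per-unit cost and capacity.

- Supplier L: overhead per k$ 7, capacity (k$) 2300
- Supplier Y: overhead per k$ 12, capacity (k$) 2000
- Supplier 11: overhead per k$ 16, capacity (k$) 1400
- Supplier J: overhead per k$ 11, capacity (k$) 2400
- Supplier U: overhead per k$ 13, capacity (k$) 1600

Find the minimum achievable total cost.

Fill from the cheapest provider first.
Take 2300 from Supplier L at 7 — need 3600 more.
Take 2400 from Supplier J at 11 — need 1200 more.
Take 1200 from Supplier Y at 12 to finish.
Supplier U, Supplier 11: unused.
Cost = 2300×7 + 2400×11 + 1200×12 = 56900.

56900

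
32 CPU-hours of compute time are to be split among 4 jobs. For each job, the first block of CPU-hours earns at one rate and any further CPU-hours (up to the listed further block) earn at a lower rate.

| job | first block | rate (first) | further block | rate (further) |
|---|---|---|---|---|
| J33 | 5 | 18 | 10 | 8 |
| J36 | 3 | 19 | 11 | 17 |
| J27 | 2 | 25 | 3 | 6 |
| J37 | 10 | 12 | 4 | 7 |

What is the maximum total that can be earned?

512

Rank every tier by rate: J27/first 25 > J36/first 19 > J33/first 18 > J36/second 17 > J37/first 12 > J33/second 8 > J37/second 7 > J27/second 6.
J27/first (25): +2 → 30 left.
J36 first at 19: fill all 3 → 27 left.
Fill J33 first block (5 at 18) → 22 left.
J36/second (17): +11 → 11 left.
J37 first at 12: fill all 10 → 1 left.
J33 second at 8: only 1 left, fill 1.
Total = 25×2 + 19×3 + 18×5 + 17×11 + 12×10 + 8×1 = 512.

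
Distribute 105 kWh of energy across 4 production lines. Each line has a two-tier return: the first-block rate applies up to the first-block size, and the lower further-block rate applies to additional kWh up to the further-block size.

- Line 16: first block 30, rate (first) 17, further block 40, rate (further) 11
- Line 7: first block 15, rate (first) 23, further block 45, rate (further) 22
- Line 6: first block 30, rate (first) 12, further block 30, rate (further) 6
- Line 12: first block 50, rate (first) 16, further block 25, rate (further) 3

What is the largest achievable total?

Order all 8 blocks by rate: Line 7/T1 23 > Line 7/T2 22 > Line 16/T1 17 > Line 12/T1 16 > Line 6/T1 12 > Line 16/T2 11 > Line 6/T2 6 > Line 12/T2 3.
Line 7 T1 at 23: fill all 15 — 90 left.
Line 7 T2 at 22: fill all 45 — 45 left.
Fill Line 16 T1 block (30 at 17) — 15 left.
Line 12 T1 at 16: only 15 left, fill 15.
Total = 23×15 + 22×45 + 17×30 + 16×15 = 2085.

2085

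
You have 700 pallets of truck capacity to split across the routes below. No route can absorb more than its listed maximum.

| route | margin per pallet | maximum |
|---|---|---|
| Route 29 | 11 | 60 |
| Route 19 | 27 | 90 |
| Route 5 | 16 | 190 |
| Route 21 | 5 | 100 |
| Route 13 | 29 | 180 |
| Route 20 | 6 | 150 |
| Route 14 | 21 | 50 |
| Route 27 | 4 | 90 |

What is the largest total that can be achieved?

13180

Order the routes by margin per pallet: Route 13 29 > Route 19 27 > Route 14 21 > Route 5 16 > Route 29 11 > Route 20 6 > Route 21 5 > Route 27 4.
Route 13 takes 180 to reach its cap of 180 ; 520 left.
Route 19 takes 90 to reach its cap of 90 ; 430 left.
Route 14: +50 to 50 (cap) ; 380 left.
Give Route 5 190 to hit its cap of 190 ; 190 left.
Give Route 29 60 to hit its cap of 60 ; 130 left.
Route 20 has room for 150 but only 130 remain, so it gets 130.
Total = 11×60 + 27×90 + 16×190 + 29×180 + 6×130 + 21×50 = 13180.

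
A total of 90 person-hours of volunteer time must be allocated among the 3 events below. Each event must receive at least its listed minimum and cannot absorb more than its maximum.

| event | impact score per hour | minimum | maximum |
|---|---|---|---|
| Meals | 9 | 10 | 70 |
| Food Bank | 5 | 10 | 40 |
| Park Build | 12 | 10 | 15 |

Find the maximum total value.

815

Meeting every minimum uses 10+10+10 = 30 person-hours, leaving 60.
Highest impact score per hour first: Park Build 12 > Meals 9 > Food Bank 5.
Park Build takes 5 more to reach its cap of 15 → 55 left.
Meals: +55 (room for 60) → 65. Pool exhausted.
Total = 9×65 + 5×10 + 12×15 = 815.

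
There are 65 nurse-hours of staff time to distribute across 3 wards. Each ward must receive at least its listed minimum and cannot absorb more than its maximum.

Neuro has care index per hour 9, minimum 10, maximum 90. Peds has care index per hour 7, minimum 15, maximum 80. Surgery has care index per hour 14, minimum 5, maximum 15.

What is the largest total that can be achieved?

630

Meeting every minimum uses 10+15+5 = 30 nurse-hours, leaving 35.
Rank by care index per hour: Surgery 14 > Neuro 9 > Peds 7.
Give Surgery 10 more to hit its cap of 15 → 25 left.
Only 25 left; Neuro takes them to reach 35.
Total = 9×35 + 7×15 + 14×15 = 630.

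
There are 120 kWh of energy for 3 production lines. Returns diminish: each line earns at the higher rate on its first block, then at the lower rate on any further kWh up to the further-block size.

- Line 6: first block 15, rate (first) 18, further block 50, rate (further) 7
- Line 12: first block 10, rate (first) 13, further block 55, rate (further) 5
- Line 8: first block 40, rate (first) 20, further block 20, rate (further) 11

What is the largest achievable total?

1665

Order all 6 blocks by rate: Line 8/T1 20 > Line 6/T1 18 > Line 12/T1 13 > Line 8/T2 11 > Line 6/T2 7 > Line 12/T2 5.
Line 8/T1 (20): +40 → 80 left.
Fill Line 6 T1 block (15 at 18) → 65 left.
Line 12/T1 (13): +10 → 55 left.
Line 8 T2 at 11: fill all 20 → 35 left.
Line 6 T2 at 7: only 35 left, fill 35.
Total = 20×40 + 18×15 + 13×10 + 11×20 + 7×35 = 1665.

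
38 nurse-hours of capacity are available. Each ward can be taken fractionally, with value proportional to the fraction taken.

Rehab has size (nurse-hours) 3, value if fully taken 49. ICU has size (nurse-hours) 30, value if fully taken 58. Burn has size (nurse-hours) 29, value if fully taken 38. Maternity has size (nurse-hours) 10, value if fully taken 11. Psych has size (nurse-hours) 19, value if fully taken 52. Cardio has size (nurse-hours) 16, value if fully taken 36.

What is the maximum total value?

137

Rank by value-to-size ratio: Rehab 49/3≈16.3, Psych 52/19≈2.74, Cardio 36/16≈2.25, ICU 58/30≈1.93, Burn 38/29≈1.31, Maternity 11/10≈1.1.
All 3 nurse-hours of Rehab fit (value 49) — 35 remain.
Psych: take in full, 19 nurse-hours for value 52 — 16 left.
All 16 nurse-hours of Cardio fit (value 36) — 0 remain.
Total value = 137.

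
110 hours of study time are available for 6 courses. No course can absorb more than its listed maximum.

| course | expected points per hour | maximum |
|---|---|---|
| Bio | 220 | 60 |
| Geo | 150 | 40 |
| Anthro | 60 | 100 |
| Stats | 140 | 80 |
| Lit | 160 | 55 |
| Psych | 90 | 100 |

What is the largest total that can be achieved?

Rank by expected points per hour: Bio 220 > Lit 160 > Geo 150 > Stats 140 > Psych 90 > Anthro 60.
Give Bio 60 to hit its cap of 60 — 50 left.
Only 50 left; Lit takes them to reach 50.
Total = 220×60 + 160×50 = 21200.

21200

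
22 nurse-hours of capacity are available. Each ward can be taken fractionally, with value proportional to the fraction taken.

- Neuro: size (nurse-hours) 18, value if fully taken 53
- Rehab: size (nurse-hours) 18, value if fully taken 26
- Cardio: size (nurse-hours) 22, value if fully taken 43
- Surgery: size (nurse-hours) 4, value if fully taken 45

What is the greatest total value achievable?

Sort by value density: Surgery 45/4≈11.2, Neuro 53/18≈2.94, Cardio 43/22≈1.95, Rehab 26/18≈1.44.
All 4 nurse-hours of Surgery fit (value 45) — 18 remain.
All 18 nurse-hours of Neuro fit (value 53) — 0 remain.
Total value = 98.

98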